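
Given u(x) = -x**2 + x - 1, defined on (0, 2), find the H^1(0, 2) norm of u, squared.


||u||_{H^1}^2 = 136/15

The H^1 norm (squared) on an interval (0, L) is
  ||u||_{H^1}^2 = ∫_0^L u(x)^2 dx + ∫_0^L u'(x)^2 dx.
Compute u'(x) = 1 - 2*x.
Then u(x)^2 = x**4 - 2*x**3 + 3*x**2 - 2*x + 1 and u'(x)^2 = 4*x**2 - 4*x + 1.
Integrate each monomial from 0 to 2 using ∫_0^2 c·x^n dx = c·2^(n+1)/(n+1):
  ∫_0^2 u(x)^2 dx = ∫_0^2 (x^4 - 2*x^3 + 3*x^2 - 2*x + 1) dx. Term by term:
    ∫_0^2 x^4 dx = 32/5;  ∫_0^2 -2*x^3 dx = -8;  ∫_0^2 3*x^2 dx = 8;
    ∫_0^2 -2*x dx = -4;  ∫_0^2 1 dx = 2.
  Sum: 32/5 − 8 + 8 − 4 + 2 = 22/5.
  ∫_0^2 u'(x)^2 dx = ∫_0^2 (4*x^2 - 4*x + 1) dx. Term by term:
    ∫_0^2 4*x^2 dx = 32/3;  ∫_0^2 -4*x dx = -8;  ∫_0^2 1 dx = 2.
  Sum: 32/3 − 8 + 2 = 14/3.
Adding: ||u||_{H^1}^2 = 22/5 + 14/3 = 136/15.


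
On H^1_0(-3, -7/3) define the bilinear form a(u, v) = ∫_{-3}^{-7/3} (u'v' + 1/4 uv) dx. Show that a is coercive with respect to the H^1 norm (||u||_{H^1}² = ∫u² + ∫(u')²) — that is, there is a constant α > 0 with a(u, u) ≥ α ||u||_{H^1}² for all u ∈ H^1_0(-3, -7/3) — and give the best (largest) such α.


α = (1 + 9*π^2)/(4 + 9*π^2)

Coercivity of a(·,·) on H^1_0(-3, -7/3) means a(u, u) ≥ α ||u||_{H^1}² for every u ∈ H^1_0.
The interval has length L = 2/3, and Poincaré/coercivity depend only on L. Here a(u, u) = ∫(u')² + (1/4)·∫u².
Here 0 < c = 1/4 < 1. The condition a(u,u) ≥ α||u||_{H^1}² reads (1−α)∫(u')² ≥ (α−c)∫u². Any admissible α is ≤ 1 (rapidly oscillating u have ∫u²/∫(u')² → 0), and α = 1 would force 0 ≥ (1−c)∫u², impossible since c < 1; so 1−α > 0. By the sharp Poincaré inequality on H^1_0 of an interval of length L, ∫(u')² ≥ (π/L)²∫u² with equality for the first sine mode sin(π(x−x₀)/L) (x₀ the left endpoint), so the inequality holds for all u iff (1−α)(π/L)² ≥ α − c, i.e. α ≤ ((π/L)² + c)/((π/L)² + 1) = (1 + c(L/π)²)/(1 + (L/π)²). With (π/L)² = 9*π^2/4 and c = 1/4, the largest admissible constant is α = ((π/L)² + c)/((π/L)² + 1).
Simplifying, α = (1 + 9*π^2)/(4 + 9*π^2).


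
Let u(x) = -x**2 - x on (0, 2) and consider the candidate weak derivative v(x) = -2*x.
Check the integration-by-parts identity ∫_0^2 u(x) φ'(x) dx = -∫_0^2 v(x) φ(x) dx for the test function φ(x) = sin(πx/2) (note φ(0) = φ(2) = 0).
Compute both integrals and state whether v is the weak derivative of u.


LHS = 12/π, RHS = 8/π. No, v is not the weak derivative of u.

u(x) = -x**2 - x, classical derivative u'(x) = -2*x - 1.
φ(x) = sin(πx/2), so φ'(x) = π*cos(π*x/2)/2.
Note φ(0) = φ(2) = 0, so the boundary term u·φ vanishes.
LHS = ∫_0^2 u(x) φ'(x) dx = ∫_0^2 (-π*x^2*cos(π*x/2)/2 - π*x*cos(π*x/2)/2) dx. Term by term:
  ∫_0^2 -π*x*cos(π*x/2)/2 dx = 4/π;  ∫_0^2 -π*x^2*cos(π*x/2)/2 dx = 8/π.
Sum: 4/π + 8/π = 12/π.
So LHS = 12/π.
∫_0^2 v(x) φ(x) dx = ∫_0^2 (-2*x*sin(π*x/2)) dx. Term by term:
  ∫_0^2 -2*x*sin(π*x/2) dx = -8/π.
So RHS = -∫_0^2 v(x) φ(x) dx = 8/π.
LHS − RHS = 4/π ≠ 0, so the identity fails.
(For a valid weak derivative the identity must hold for EVERY test function, in particular this one. The failure shows v is NOT the weak derivative of u.)
Correct weak derivative would be u'(x) = -2*x - 1.


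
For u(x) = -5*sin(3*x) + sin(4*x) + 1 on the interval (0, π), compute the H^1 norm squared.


||u||_{H^1(0,π)}^2 = -20/3 + 269*π/2

u'(x) = -15*cos(3*x) + 4*cos(4*x).
Expand u² and (u')² and integrate term by term on (0, π), using: for integers n ≥ 1, ∫_0^π sin²(nx) dx = ∫_0^π cos²(nx) dx = π/2; for n ≠ n', ∫_0^π sin(nx)sin(n'x) dx = ∫_0^π cos(nx)cos(n'x) dx = 0; and by product-to-sum, ∫_0^π sin(nx)cos(n'x) dx = ½∫_0^π [sin((n+n')x) + sin((n−n')x)] dx, which is 0 when n+n' is even and 2n/(n²−n'²) when n+n' is odd (it need not vanish on (0, π)). For the constant mode: ∫_0^π 1 dx = π, ∫_0^π cos(nx) dx = 0, ∫_0^π sin(nx) dx = (1−(−1)^n)/n.
  u² squared terms: (1)²·∫1 dx = 1·π = π;  (-5)²·∫sin(3x)² dx = 25·π/2 = 25*π/2;  (1)²·∫sin(4x)² dx = 1·π/2 = π/2.
  u² cross terms: 2·(1)·(-5)·∫1·sin(3x) dx = -10·(2/3) = -20/3;  2·(1)·(1)·∫1·sin(4x) dx = 2·(0) = 0;  2·(-5)·(1)·∫sin(3x)·sin(4x) dx = -10·(0) = 0.
  So ∫_0^π u² dx = π + 25*π/2 + π/2 − 20/3 + 0 + 0 = -20/3 + 14*π.
  (u')² squared terms: (-15)²·∫cos(3x)² dx = 225·π/2 = 225*π/2;  (4)²·∫cos(4x)² dx = 16·π/2 = 8*π.
  (u')² cross terms: 2·(-15)·(4)·∫cos(3x)·cos(4x) dx = -120·(0) = 0.
  So ∫_0^π (u')² dx = 225*π/2 + 8*π + 0 = 241*π/2.
||u||_{H^1}^2 = (-20/3 + 14*π) + (241*π/2) = -20/3 + 269*π/2.


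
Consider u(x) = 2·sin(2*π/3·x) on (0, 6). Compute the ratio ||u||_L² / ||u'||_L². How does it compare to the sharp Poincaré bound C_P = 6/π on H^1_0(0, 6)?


||u||_L² / ||u'||_L² = 3/(2*π) < C_P = 6/π.

u(x) = 2·sin(2*π/3·x), so u'(x) = 4*π*cos(2*π*x/3)/3.
Writing u(x) = A·sin(kπx/L) with A = 2 and k = 4, use ∫_0^L sin²(kπx/L) dx = L/2 and ∫_0^L cos²(kπx/L) dx = L/2.
u² = 4·sin²(2*π/3·x) and (u')² = 16*π^2/9·cos²(2*π/3·x), and each of sin², cos² integrates to L/2 = 3 over (0, 6).
∫_0^6 u² dx = 12, so ||u||_L² = 2*sqrt(3).
∫_0^6 (u')² dx = 16*π^2/3, so ||u'||_L² = 4*sqrt(3)*π/3.
Ratio ||u||_L² / ||u'||_L² = 3/(2*π).
Sharp Poincaré constant on H^1_0(0, 6) is C_P = L/π = 6/π, achieved by sin(π/6·x).
This is the k = 4 harmonic; the ratio L/(kπ) is strictly less than C_P = L/π, consistent with the sharp inequality ||u||_L² ≤ C_P ||u'||_L².


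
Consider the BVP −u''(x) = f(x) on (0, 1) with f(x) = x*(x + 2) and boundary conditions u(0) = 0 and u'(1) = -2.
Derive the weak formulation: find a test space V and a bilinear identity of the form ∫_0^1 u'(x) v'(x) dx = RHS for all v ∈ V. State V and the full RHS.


V = {v ∈ H^1(0, 1) : v(0) = 0} (test functions vanish at x = 0 where u is specified); weak form: ∫_0^1 u'v' dx = ∫_0^1 (x*(x + 2)) v dx − 2·v(1) for all v ∈ V.

Multiply both sides by a test function v and integrate from 0 to 1:
  ∫_0^1 −u''(x) v(x) dx = ∫_0^1 f(x) v(x) dx.
Integrate the LHS by parts once:
  ∫_0^1 −u'' v dx = −[u'(x) v(x)]_0^1 + ∫_0^1 u'(x) v'(x) dx.
Thus ∫_0^1 u'(x) v'(x) dx = ∫_0^1 f(x) v(x) dx + [u'(x) v(x)]_0^1.
Choose V so that boundary terms are either known or forced to vanish.
Mixed BC: u(0) = 0 (Dirichlet) and u'(1) = -2 (Neumann). Define V = {v ∈ H^1(0, 1) : v(0) = 0}. Then [u' v]_0^1 = u'(1)·v(1) − u'(0)·0 = − 2·v(1).
Weak formulation: find u (satisfying any essential BC) such that ∫_0^1 u'(x) v'(x) dx = ∫_0^1 f v dx − 2·v(1) for all v ∈ V (Dirichlet at 0 absorbed into V; Neumann datum at x = 1 contributes the boundary term).
Substituting f(x) = x*(x + 2), the right-hand side is ∫_0^1 (x*(x + 2)) v dx − 2·v(1).


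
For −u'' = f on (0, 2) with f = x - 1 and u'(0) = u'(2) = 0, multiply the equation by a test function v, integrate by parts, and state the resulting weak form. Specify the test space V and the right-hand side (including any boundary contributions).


V = H^1(0, 2) (no boundary constraint on v; u is determined up to an additive constant); weak form: ∫_0^2 u'v' dx = ∫_0^2 (x - 1) v dx for all v ∈ V.

Multiply both sides by a test function v and integrate from 0 to 2:
  ∫_0^2 −u''(x) v(x) dx = ∫_0^2 f(x) v(x) dx.
Integrate the LHS by parts once:
  ∫_0^2 −u'' v dx = −[u'(x) v(x)]_0^2 + ∫_0^2 u'(x) v'(x) dx.
Thus ∫_0^2 u'(x) v'(x) dx = ∫_0^2 f(x) v(x) dx + [u'(x) v(x)]_0^2.
Choose V so that boundary terms are either known or forced to vanish.
u has homogeneous Neumann: u'(0) = u'(2) = 0. So [u' v]_0^2 = 0·v(2) − 0·v(0) = 0 for any v; take V = H^1(0, 2).
Weak formulation: find u (satisfying any essential BC) such that ∫_0^2 u'(x) v'(x) dx = ∫_0^2 f v dx for all v ∈ V (homogeneous Neumann, so boundary terms vanish).
Substituting f(x) = x - 1, the right-hand side is ∫_0^2 (x - 1) v dx.
Compatibility check (pure Neumann): taking v ≡ 1 ∈ V gives 0 = ∫_0^2 f dx + (0) − (0), i.e. ∫_0^2 f dx must equal u'(0) − u'(2) = 0. Indeed ∫_0^2 (x - 1) dx = 0, so the data are compatible. The solution is then unique only up to an additive constant (fix it e.g. by requiring ∫_0^2 u dx = 0).


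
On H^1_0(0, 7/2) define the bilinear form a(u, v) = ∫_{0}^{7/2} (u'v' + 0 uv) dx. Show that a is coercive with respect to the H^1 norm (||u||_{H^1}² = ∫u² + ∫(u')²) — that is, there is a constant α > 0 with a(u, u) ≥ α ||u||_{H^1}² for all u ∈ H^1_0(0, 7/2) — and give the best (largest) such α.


α = 4*π^2/(4*π^2 + 49)

Coercivity of a(·,·) on H^1_0(0, 7/2) means a(u, u) ≥ α ||u||_{H^1}² for every u ∈ H^1_0.
The interval has length L = 7/2, and Poincaré/coercivity depend only on L. Here a(u, u) = ∫(u')² + (0)·∫u².
Here c = 0, so a(u,u) = ∫(u')² alone. The condition a(u,u) ≥ α||u||_{H^1}² reads (1−α)∫(u')² ≥ (α−c)∫u². Any admissible α is ≤ 1 (rapidly oscillating u have ∫u²/∫(u')² → 0), and α = 1 would force 0 ≥ (1−c)∫u², impossible since c < 1; so 1−α > 0. By the sharp Poincaré inequality on H^1_0 of an interval of length L, ∫(u')² ≥ (π/L)²∫u² with equality for the first sine mode sin(π(x−x₀)/L) (x₀ the left endpoint), so the inequality holds for all u iff (1−α)(π/L)² ≥ α − c, i.e. α ≤ ((π/L)² + c)/((π/L)² + 1) = (1 + c(L/π)²)/(1 + (L/π)²). (Direct route, valid since c ≤ 0: Poincaré gives c∫u² ≥ c(L/π)²∫(u')², so a(u,u) ≥ (1 + c(L/π)²)∫(u')², while ||u||_{H^1}² ≤ (1 + (L/π)²)∫(u')²; dividing yields the same α.) With (π/L)² = 4*π^2/49 and c = 0, the largest admissible constant is α = ((π/L)² + c)/((π/L)² + 1).
Simplifying, α = 4*π^2/(4*π^2 + 49).


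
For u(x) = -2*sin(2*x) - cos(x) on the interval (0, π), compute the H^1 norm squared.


||u||_{H^1(0,π)}^2 = 32/3 + 11*π

u'(x) = sin(x) - 4*cos(2*x).
Expand u² and (u')² and integrate term by term on (0, π), using: for integers n ≥ 1, ∫_0^π sin²(nx) dx = ∫_0^π cos²(nx) dx = π/2; for n ≠ n', ∫_0^π sin(nx)sin(n'x) dx = ∫_0^π cos(nx)cos(n'x) dx = 0; and by product-to-sum, ∫_0^π sin(nx)cos(n'x) dx = ½∫_0^π [sin((n+n')x) + sin((n−n')x)] dx, which is 0 when n+n' is even and 2n/(n²−n'²) when n+n' is odd (it need not vanish on (0, π)).
  u² squared terms: (-1)²·∫cos(x)² dx = 1·π/2 = π/2;  (-2)²·∫sin(2x)² dx = 4·π/2 = 2*π.
  u² cross terms: 2·(-1)·(-2)·∫cos(x)·sin(2x) dx = 4·(4/3) = 16/3.
  So ∫_0^π u² dx = π/2 + 2*π + 16/3 = 16/3 + 5*π/2.
  (u')² squared terms: (-4)²·∫cos(2x)² dx = 16·π/2 = 8*π;  (1)²·∫sin(x)² dx = 1·π/2 = π/2.
  (u')² cross terms: 2·(-4)·(1)·∫cos(2x)·sin(x) dx = -8·(-2/3) = 16/3.
  So ∫_0^π (u')² dx = 8*π + π/2 + 16/3 = 16/3 + 17*π/2.
||u||_{H^1}^2 = (16/3 + 5*π/2) + (16/3 + 17*π/2) = 32/3 + 11*π.


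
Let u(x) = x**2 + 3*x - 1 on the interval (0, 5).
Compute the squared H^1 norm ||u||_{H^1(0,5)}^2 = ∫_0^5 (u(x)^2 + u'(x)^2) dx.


||u||_{H^1}^2 = 12875/6

The H^1 norm (squared) on an interval (0, L) is
  ||u||_{H^1}^2 = ∫_0^L u(x)^2 dx + ∫_0^L u'(x)^2 dx.
Compute u'(x) = 2*x + 3.
Then u(x)^2 = x**4 + 6*x**3 + 7*x**2 - 6*x + 1 and u'(x)^2 = 4*x**2 + 12*x + 9.
Integrate each monomial from 0 to 5 using ∫_0^5 c·x^n dx = c·5^(n+1)/(n+1):
  ∫_0^5 u(x)^2 dx = ∫_0^5 (x^4 + 6*x^3 + 7*x^2 - 6*x + 1) dx. Term by term:
    ∫_0^5 x^4 dx = 625;  ∫_0^5 6*x^3 dx = 1875/2;  ∫_0^5 7*x^2 dx = 875/3;
    ∫_0^5 -6*x dx = -75;  ∫_0^5 1 dx = 5.
  Sum: 625 + 1875/2 + 875/3 − 75 + 5 = 10705/6.
  ∫_0^5 u'(x)^2 dx = ∫_0^5 (4*x^2 + 12*x + 9) dx. Term by term:
    ∫_0^5 4*x^2 dx = 500/3;  ∫_0^5 12*x dx = 150;  ∫_0^5 9 dx = 45.
  Sum: 500/3 + 150 + 45 = 1085/3.
Adding: ||u||_{H^1}^2 = 10705/6 + 1085/3 = 12875/6.


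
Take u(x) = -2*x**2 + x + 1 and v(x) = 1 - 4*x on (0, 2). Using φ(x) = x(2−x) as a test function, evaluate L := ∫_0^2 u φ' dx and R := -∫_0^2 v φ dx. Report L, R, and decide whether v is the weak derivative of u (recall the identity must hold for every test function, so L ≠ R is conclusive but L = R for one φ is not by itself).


LHS = 4, RHS = 4. Yes, v = u' weakly.

u(x) = -2*x**2 + x + 1, classical derivative u'(x) = 1 - 4*x.
φ(x) = x(2−x), so φ'(x) = 2 - 2*x.
Note φ(0) = φ(2) = 0, so the boundary term u·φ vanishes.
LHS = ∫_0^2 u(x) φ'(x) dx = ∫_0^2 (4*x^3 - 6*x^2 + 2) dx. Term by term:
  ∫_0^2 4*x^3 dx = 16;  ∫_0^2 -6*x^2 dx = -16;  ∫_0^2 2 dx = 4.
Sum: 16 − 16 + 4 = 4.
So LHS = 4.
∫_0^2 v(x) φ(x) dx = ∫_0^2 (4*x^3 - 9*x^2 + 2*x) dx. Term by term:
  ∫_0^2 4*x^3 dx = 16;  ∫_0^2 -9*x^2 dx = -24;  ∫_0^2 2*x dx = 4.
Sum: 16 − 24 + 4 = -4.
So RHS = -∫_0^2 v(x) φ(x) dx = 4.
LHS = RHS, so the identity holds for this test φ.
Moreover u is smooth here and v(x) = u'(x) = 1 - 4*x pointwise, so the identity holds for every test function. Hence v is the weak derivative of u.


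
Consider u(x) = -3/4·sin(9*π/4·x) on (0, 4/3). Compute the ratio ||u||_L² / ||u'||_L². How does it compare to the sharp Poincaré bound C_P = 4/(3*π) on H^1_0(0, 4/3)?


||u||_L² / ||u'||_L² = 4/(9*π) < C_P = 4/(3*π).

u(x) = -3/4·sin(9*π/4·x), so u'(x) = -27*π*cos(9*π*x/4)/16.
Writing u(x) = A·sin(kπx/L) with A = -3/4 and k = 3, use ∫_0^L sin²(kπx/L) dx = L/2 and ∫_0^L cos²(kπx/L) dx = L/2.
u² = 9/16·sin²(9*π/4·x) and (u')² = 729*π^2/256·cos²(9*π/4·x), and each of sin², cos² integrates to L/2 = 2/3 over (0, 4/3).
∫_0^4/3 u² dx = 3/8, so ||u||_L² = sqrt(6)/4.
∫_0^4/3 (u')² dx = 243*π^2/128, so ||u'||_L² = 9*sqrt(6)*π/16.
Ratio ||u||_L² / ||u'||_L² = 4/(9*π).
Sharp Poincaré constant on H^1_0(0, 4/3) is C_P = L/π = 4/(3*π), achieved by sin(3*π/4·x).
This is the k = 3 harmonic; the ratio L/(kπ) is strictly less than C_P = L/π, consistent with the sharp inequality ||u||_L² ≤ C_P ||u'||_L².


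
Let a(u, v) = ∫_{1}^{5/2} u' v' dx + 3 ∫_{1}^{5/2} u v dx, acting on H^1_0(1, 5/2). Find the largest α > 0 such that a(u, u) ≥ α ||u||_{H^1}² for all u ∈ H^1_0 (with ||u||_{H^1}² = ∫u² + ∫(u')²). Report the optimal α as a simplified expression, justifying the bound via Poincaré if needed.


α = 1

Coercivity of a(·,·) on H^1_0(1, 5/2) means a(u, u) ≥ α ||u||_{H^1}² for every u ∈ H^1_0.
The interval has length L = 3/2, and Poincaré/coercivity depend only on L. Here a(u, u) = ∫(u')² + (3)·∫u².
Here c = 3 ≥ 1, so a(u,u) = ∫(u')² + c∫u² ≥ ∫(u')² + ∫u² = ||u||_{H^1}², i.e. α = 1 works. No larger α is possible: a(u,u) ≥ α||u||_{H^1}² means (1−α)∫(u')² ≥ (α−c)∫u², and for the modes u_n = sin(nπ(x−x₀)/L) (x₀ the left endpoint) one has ∫u_n²/∫(u_n')² = (L/(nπ))² → 0, so a(u_n,u_n)/||u_n||_{H^1}² → 1. Hence the optimal constant is α = 1.
Therefore α = 1.


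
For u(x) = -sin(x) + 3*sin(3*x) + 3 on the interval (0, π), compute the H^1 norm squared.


||u||_{H^1(0,π)}^2 = 55*π

u'(x) = -cos(x) + 9*cos(3*x).
Expand u² and (u')² and integrate term by term on (0, π), using: for integers n ≥ 1, ∫_0^π sin²(nx) dx = ∫_0^π cos²(nx) dx = π/2; for n ≠ n', ∫_0^π sin(nx)sin(n'x) dx = ∫_0^π cos(nx)cos(n'x) dx = 0; and by product-to-sum, ∫_0^π sin(nx)cos(n'x) dx = ½∫_0^π [sin((n+n')x) + sin((n−n')x)] dx, which is 0 when n+n' is even and 2n/(n²−n'²) when n+n' is odd (it need not vanish on (0, π)). For the constant mode: ∫_0^π 1 dx = π, ∫_0^π cos(nx) dx = 0, ∫_0^π sin(nx) dx = (1−(−1)^n)/n.
  u² squared terms: (3)²·∫1 dx = 9·π = 9*π;  (-1)²·∫sin(x)² dx = 1·π/2 = π/2;  (3)²·∫sin(3x)² dx = 9·π/2 = 9*π/2.
  u² cross terms: 2·(3)·(-1)·∫1·sin(x) dx = -6·(2) = -12;  2·(3)·(3)·∫1·sin(3x) dx = 18·(2/3) = 12;  2·(-1)·(3)·∫sin(x)·sin(3x) dx = -6·(0) = 0.
  So ∫_0^π u² dx = 9*π + π/2 + 9*π/2 − 12 + 12 + 0 = 14*π.
  (u')² squared terms: (-1)²·∫cos(x)² dx = 1·π/2 = π/2;  (9)²·∫cos(3x)² dx = 81·π/2 = 81*π/2.
  (u')² cross terms: 2·(-1)·(9)·∫cos(x)·cos(3x) dx = -18·(0) = 0.
  So ∫_0^π (u')² dx = π/2 + 81*π/2 + 0 = 41*π.
||u||_{H^1}^2 = (14*π) + (41*π) = 55*π.


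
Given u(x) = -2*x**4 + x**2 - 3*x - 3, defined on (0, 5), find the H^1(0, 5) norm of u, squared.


||u||_{H^1}^2 = 197075665/126

The H^1 norm (squared) on an interval (0, L) is
  ||u||_{H^1}^2 = ∫_0^L u(x)^2 dx + ∫_0^L u'(x)^2 dx.
Compute u'(x) = -8*x**3 + 2*x - 3.
Then u(x)^2 = 4*x**8 - 4*x**6 + 12*x**5 + 13*x**4 - 6*x**3 + 3*x**2 + 18*x + 9 and u'(x)^2 = 64*x**6 - 32*x**4 + 48*x**3 + 4*x**2 - 12*x + 9.
Integrate each monomial from 0 to 5 using ∫_0^5 c·x^n dx = c·5^(n+1)/(n+1):
  ∫_0^5 u(x)^2 dx = ∫_0^5 (4*x^8 - 4*x^6 + 12*x^5 + 13*x^4 - 6*x^3 + 3*x^2 + 18*x + 9) dx. Term by term:
    ∫_0^5 4*x^8 dx = 7812500/9;  ∫_0^5 -4*x^6 dx = -312500/7;  ∫_0^5 12*x^5 dx = 31250;
    ∫_0^5 13*x^4 dx = 8125;  ∫_0^5 -6*x^3 dx = -1875/2;  ∫_0^5 3*x^2 dx = 125;
    ∫_0^5 18*x dx = 225;  ∫_0^5 9 dx = 45.
  Sum: 7812500/9 − 312500/7 + 31250 + 8125 − 1875/2 + 125 + 225 + 45 = 108642895/126.
  ∫_0^5 u'(x)^2 dx = ∫_0^5 (64*x^6 - 32*x^4 + 48*x^3 + 4*x^2 - 12*x + 9) dx. Term by term:
    ∫_0^5 64*x^6 dx = 5000000/7;  ∫_0^5 -32*x^4 dx = -20000;  ∫_0^5 48*x^3 dx = 7500;
    ∫_0^5 4*x^2 dx = 500/3;  ∫_0^5 -12*x dx = -150;  ∫_0^5 9 dx = 45.
  Sum: 5000000/7 − 20000 + 7500 + 500/3 − 150 + 45 = 14738795/21.
Adding: ||u||_{H^1}^2 = 108642895/126 + 14738795/21 = 197075665/126.


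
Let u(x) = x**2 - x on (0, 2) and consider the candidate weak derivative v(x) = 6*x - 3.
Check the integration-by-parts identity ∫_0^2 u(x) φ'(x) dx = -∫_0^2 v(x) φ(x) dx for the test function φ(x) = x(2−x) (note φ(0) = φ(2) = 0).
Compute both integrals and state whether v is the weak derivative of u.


LHS = -4/3, RHS = -4. No, v is not the weak derivative of u.

u(x) = x**2 - x, classical derivative u'(x) = 2*x - 1.
φ(x) = x(2−x), so φ'(x) = 2 - 2*x.
Note φ(0) = φ(2) = 0, so the boundary term u·φ vanishes.
LHS = ∫_0^2 u(x) φ'(x) dx = ∫_0^2 (-2*x^3 + 4*x^2 - 2*x) dx. Term by term:
  ∫_0^2 -2*x^3 dx = -8;  ∫_0^2 4*x^2 dx = 32/3;  ∫_0^2 -2*x dx = -4.
Sum: -8 + 32/3 − 4 = -4/3.
So LHS = -4/3.
∫_0^2 v(x) φ(x) dx = ∫_0^2 (-6*x^3 + 15*x^2 - 6*x) dx. Term by term:
  ∫_0^2 -6*x^3 dx = -24;  ∫_0^2 15*x^2 dx = 40;  ∫_0^2 -6*x dx = -12.
Sum: -24 + 40 − 12 = 4.
So RHS = -∫_0^2 v(x) φ(x) dx = -4.
LHS − RHS = 8/3 ≠ 0, so the identity fails.
(For a valid weak derivative the identity must hold for EVERY test function, in particular this one. The failure shows v is NOT the weak derivative of u.)
Correct weak derivative would be u'(x) = 2*x - 1.


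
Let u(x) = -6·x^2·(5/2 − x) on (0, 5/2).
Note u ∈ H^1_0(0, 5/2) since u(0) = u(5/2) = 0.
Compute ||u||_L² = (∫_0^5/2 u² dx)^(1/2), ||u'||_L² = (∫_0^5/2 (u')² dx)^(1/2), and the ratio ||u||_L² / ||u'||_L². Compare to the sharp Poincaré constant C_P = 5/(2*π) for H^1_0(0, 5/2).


||u||_L² / ||u'||_L² = 5*sqrt(14)/28 < C_P = 5/(2*π).

u(x) = -6·x^2·(5/2 − x), so u'(x) = 6*x*(3*x - 5).
u(x) = -6·x^2·(5/2 − x) vanishes at x = 0 and x = 5/2, so u ∈ H^1_0(0, 5/2). Differentiate via the product rule and integrate the resulting polynomials term by term.
  ∫_0^5/2 u² dx = ∫_0^5/2 (36*x^6 - 180*x^5 + 225*x^4) dx. Term by term:
    ∫_0^5/2 36*x^6 dx = 703125/224;  ∫_0^5/2 -180*x^5 dx = -234375/32;  ∫_0^5/2 225*x^4 dx = 140625/32.
  Sum: 703125/224 − 234375/32 + 140625/32 = 46875/224.
  ∫_0^5/2 (u')² dx = ∫_0^5/2 (324*x^4 - 1080*x^3 + 900*x^2) dx. Term by term:
    ∫_0^5/2 324*x^4 dx = 50625/8;  ∫_0^5/2 -1080*x^3 dx = -84375/8;  ∫_0^5/2 900*x^2 dx = 9375/2.
  Sum: 50625/8 − 84375/8 + 9375/2 = 1875/4.
∫_0^5/2 u² dx = 46875/224, so ||u||_L² = 125*sqrt(42)/56.
∫_0^5/2 (u')² dx = 1875/4, so ||u'||_L² = 25*sqrt(3)/2.
Ratio ||u||_L² / ||u'||_L² = 5*sqrt(14)/28.
Sharp Poincaré constant on H^1_0(0, 5/2) is C_P = L/π = 5/(2*π), achieved by sin(2*π/5·x).
A polynomial bump cannot attain the sharp Poincaré constant (only the first sine eigenfunction does), so the ratio is strictly less than C_P, consistent with ||u||_L² ≤ C_P ||u'||_L².


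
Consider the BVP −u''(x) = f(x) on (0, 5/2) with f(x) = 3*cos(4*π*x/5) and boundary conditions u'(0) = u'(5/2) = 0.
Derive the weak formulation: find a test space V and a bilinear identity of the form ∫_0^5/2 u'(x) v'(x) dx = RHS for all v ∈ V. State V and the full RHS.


V = H^1(0, 5/2) (no boundary constraint on v; u is determined up to an additive constant); weak form: ∫_0^5/2 u'v' dx = ∫_0^5/2 (3*cos(4*π*x/5)) v dx for all v ∈ V.

Multiply both sides by a test function v and integrate from 0 to 5/2:
  ∫_0^5/2 −u''(x) v(x) dx = ∫_0^5/2 f(x) v(x) dx.
Integrate the LHS by parts once:
  ∫_0^5/2 −u'' v dx = −[u'(x) v(x)]_0^5/2 + ∫_0^5/2 u'(x) v'(x) dx.
Thus ∫_0^5/2 u'(x) v'(x) dx = ∫_0^5/2 f(x) v(x) dx + [u'(x) v(x)]_0^5/2.
Choose V so that boundary terms are either known or forced to vanish.
u has homogeneous Neumann: u'(0) = u'(5/2) = 0. So [u' v]_0^5/2 = 0·v(5/2) − 0·v(0) = 0 for any v; take V = H^1(0, 5/2).
Weak formulation: find u (satisfying any essential BC) such that ∫_0^5/2 u'(x) v'(x) dx = ∫_0^5/2 f v dx for all v ∈ V (homogeneous Neumann, so boundary terms vanish).
Substituting f(x) = 3*cos(4*π*x/5), the right-hand side is ∫_0^5/2 (3*cos(4*π*x/5)) v dx.
Compatibility check (pure Neumann): taking v ≡ 1 ∈ V gives 0 = ∫_0^5/2 f dx + (0) − (0), i.e. ∫_0^5/2 f dx must equal u'(0) − u'(5/2) = 0. Indeed ∫_0^5/2 (3*cos(4*π*x/5)) dx = 0, so the data are compatible. The solution is then unique only up to an additive constant (fix it e.g. by requiring ∫_0^5/2 u dx = 0).


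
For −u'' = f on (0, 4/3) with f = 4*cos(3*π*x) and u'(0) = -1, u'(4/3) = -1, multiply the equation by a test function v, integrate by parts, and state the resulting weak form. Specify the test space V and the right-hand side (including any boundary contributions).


V = H^1(0, 4/3) (v unrestricted at boundary; u is determined up to an additive constant); weak form: ∫_0^4/3 u'v' dx = ∫_0^4/3 (4*cos(3*π*x)) v dx − v(4/3) + v(0) for all v ∈ V.

Multiply both sides by a test function v and integrate from 0 to 4/3:
  ∫_0^4/3 −u''(x) v(x) dx = ∫_0^4/3 f(x) v(x) dx.
Integrate the LHS by parts once:
  ∫_0^4/3 −u'' v dx = −[u'(x) v(x)]_0^4/3 + ∫_0^4/3 u'(x) v'(x) dx.
Thus ∫_0^4/3 u'(x) v'(x) dx = ∫_0^4/3 f(x) v(x) dx + [u'(x) v(x)]_0^4/3.
Choose V so that boundary terms are either known or forced to vanish.
u has inhomogeneous Neumann u'(0) = -1, u'(4/3) = -1. [u' v]_0^4/3 = (-1)·v(4/3) − (-1)·v(0) = − v(4/3) + v(0). Take V = H^1(0, 4/3); boundary term becomes part of RHS.
Weak formulation: find u (satisfying any essential BC) such that ∫_0^4/3 u'(x) v'(x) dx = ∫_0^4/3 f v dx − v(4/3) + v(0) for all v ∈ V (Neumann data are natural BCs: they enter the RHS as boundary terms).
Substituting f(x) = 4*cos(3*π*x), the right-hand side is ∫_0^4/3 (4*cos(3*π*x)) v dx − v(4/3) + v(0).
Compatibility check (pure Neumann): taking v ≡ 1 ∈ V gives 0 = ∫_0^4/3 f dx + (-1) − (-1), i.e. ∫_0^4/3 f dx must equal u'(0) − u'(4/3) = 0. Indeed ∫_0^4/3 (4*cos(3*π*x)) dx = 0, so the data are compatible. The solution is then unique only up to an additive constant (fix it e.g. by requiring ∫_0^4/3 u dx = 0).


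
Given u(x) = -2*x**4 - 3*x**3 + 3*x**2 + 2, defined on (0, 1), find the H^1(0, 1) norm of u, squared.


||u||_{H^1}^2 = 11881/630

The H^1 norm (squared) on an interval (0, L) is
  ||u||_{H^1}^2 = ∫_0^L u(x)^2 dx + ∫_0^L u'(x)^2 dx.
Compute u'(x) = -8*x**3 - 9*x**2 + 6*x.
Then u(x)^2 = 4*x**8 + 12*x**7 - 3*x**6 - 18*x**5 + x**4 - 12*x**3 + 12*x**2 + 4 and u'(x)^2 = 64*x**6 + 144*x**5 - 15*x**4 - 108*x**3 + 36*x**2.
Integrate each monomial from 0 to 1 using ∫_0^1 c·x^n dx = c·1^(n+1)/(n+1):
  ∫_0^1 u(x)^2 dx = ∫_0^1 (4*x^8 + 12*x^7 - 3*x^6 - 18*x^5 + x^4 - 12*x^3 + 12*x^2 + 4) dx. Term by term:
    ∫_0^1 4*x^8 dx = 4/9;  ∫_0^1 12*x^7 dx = 3/2;  ∫_0^1 -3*x^6 dx = -3/7;
    ∫_0^1 -18*x^5 dx = -3;  ∫_0^1 x^4 dx = 1/5;  ∫_0^1 -12*x^3 dx = -3;
    ∫_0^1 12*x^2 dx = 4;  ∫_0^1 4 dx = 4.
  Sum: 4/9 + 3/2 − 3/7 − 3 + 1/5 − 3 + 4 + 4 = 2341/630.
  ∫_0^1 u'(x)^2 dx = ∫_0^1 (64*x^6 + 144*x^5 - 15*x^4 - 108*x^3 + 36*x^2) dx. Term by term:
    ∫_0^1 64*x^6 dx = 64/7;  ∫_0^1 144*x^5 dx = 24;  ∫_0^1 -15*x^4 dx = -3;
    ∫_0^1 -108*x^3 dx = -27;  ∫_0^1 36*x^2 dx = 12.
  Sum: 64/7 + 24 − 3 − 27 + 12 = 106/7.
Adding: ||u||_{H^1}^2 = 2341/630 + 106/7 = 11881/630.


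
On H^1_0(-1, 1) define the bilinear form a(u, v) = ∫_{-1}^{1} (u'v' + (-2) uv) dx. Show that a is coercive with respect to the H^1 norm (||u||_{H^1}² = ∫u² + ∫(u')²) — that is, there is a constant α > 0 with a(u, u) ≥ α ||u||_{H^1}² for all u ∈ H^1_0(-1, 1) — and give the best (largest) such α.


α = (-8 + π^2)/(4 + π^2)

Coercivity of a(·,·) on H^1_0(-1, 1) means a(u, u) ≥ α ||u||_{H^1}² for every u ∈ H^1_0.
The interval has length L = 2, and Poincaré/coercivity depend only on L. Here a(u, u) = ∫(u')² + (-2)·∫u².
Here c = -2 < 0 with |c| < (π/L)² = π^2/4, so coercivity still holds. The condition a(u,u) ≥ α||u||_{H^1}² reads (1−α)∫(u')² ≥ (α−c)∫u². Any admissible α is ≤ 1 (rapidly oscillating u have ∫u²/∫(u')² → 0), and α = 1 would force 0 ≥ (1−c)∫u², impossible since c < 1; so 1−α > 0. By the sharp Poincaré inequality on H^1_0 of an interval of length L, ∫(u')² ≥ (π/L)²∫u² with equality for the first sine mode sin(π(x−x₀)/L) (x₀ the left endpoint), so the inequality holds for all u iff (1−α)(π/L)² ≥ α − c, i.e. α ≤ ((π/L)² + c)/((π/L)² + 1) = (1 + c(L/π)²)/(1 + (L/π)²). (Direct route, valid since c ≤ 0: Poincaré gives c∫u² ≥ c(L/π)²∫(u')², so a(u,u) ≥ (1 + c(L/π)²)∫(u')², while ||u||_{H^1}² ≤ (1 + (L/π)²)∫(u')²; dividing yields the same α.) With (π/L)² = π^2/4 and c = -2, the largest admissible constant is α = ((π/L)² + c)/((π/L)² + 1).
Simplifying, α = (-8 + π^2)/(4 + π^2).


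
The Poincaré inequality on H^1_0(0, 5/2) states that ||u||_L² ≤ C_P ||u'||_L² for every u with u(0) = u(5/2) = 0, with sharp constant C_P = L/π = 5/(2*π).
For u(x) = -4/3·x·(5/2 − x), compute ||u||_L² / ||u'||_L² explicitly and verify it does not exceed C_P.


||u||_L² / ||u'||_L² = sqrt(10)/4 < C_P = 5/(2*π).

u(x) = -4/3·x·(5/2 − x), so u'(x) = 8*x/3 - 10/3.
u(x) = -4/3·x·(5/2 − x) vanishes at x = 0 and x = 5/2, so u ∈ H^1_0(0, 5/2). Differentiate via the product rule and integrate the resulting polynomials term by term.
  ∫_0^5/2 u² dx = ∫_0^5/2 (16*x^4/9 - 80*x^3/9 + 100*x^2/9) dx. Term by term:
    ∫_0^5/2 16*x^4/9 dx = 625/18;  ∫_0^5/2 -80*x^3/9 dx = -3125/36;  ∫_0^5/2 100*x^2/9 dx = 3125/54.
  Sum: 625/18 − 3125/36 + 3125/54 = 625/108.
  ∫_0^5/2 (u')² dx = ∫_0^5/2 (64*x^2/9 - 160*x/9 + 100/9) dx. Term by term:
    ∫_0^5/2 64*x^2/9 dx = 1000/27;  ∫_0^5/2 -160*x/9 dx = -500/9;  ∫_0^5/2 100/9 dx = 250/9.
  Sum: 1000/27 − 500/9 + 250/9 = 250/27.
∫_0^5/2 u² dx = 625/108, so ||u||_L² = 25*sqrt(3)/18.
∫_0^5/2 (u')² dx = 250/27, so ||u'||_L² = 5*sqrt(30)/9.
Ratio ||u||_L² / ||u'||_L² = sqrt(10)/4.
Sharp Poincaré constant on H^1_0(0, 5/2) is C_P = L/π = 5/(2*π), achieved by sin(2*π/5·x).
A polynomial bump cannot attain the sharp Poincaré constant (only the first sine eigenfunction does), so the ratio is strictly less than C_P, consistent with ||u||_L² ≤ C_P ||u'||_L².


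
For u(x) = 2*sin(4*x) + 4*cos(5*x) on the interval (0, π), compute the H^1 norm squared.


||u||_{H^1(0,π)}^2 = -3328/9 + 242*π

u'(x) = -20*sin(5*x) + 8*cos(4*x).
Expand u² and (u')² and integrate term by term on (0, π), using: for integers n ≥ 1, ∫_0^π sin²(nx) dx = ∫_0^π cos²(nx) dx = π/2; for n ≠ n', ∫_0^π sin(nx)sin(n'x) dx = ∫_0^π cos(nx)cos(n'x) dx = 0; and by product-to-sum, ∫_0^π sin(nx)cos(n'x) dx = ½∫_0^π [sin((n+n')x) + sin((n−n')x)] dx, which is 0 when n+n' is even and 2n/(n²−n'²) when n+n' is odd (it need not vanish on (0, π)).
  u² squared terms: (2)²·∫sin(4x)² dx = 4·π/2 = 2*π;  (4)²·∫cos(5x)² dx = 16·π/2 = 8*π.
  u² cross terms: 2·(2)·(4)·∫sin(4x)·cos(5x) dx = 16·(-8/9) = -128/9.
  So ∫_0^π u² dx = 2*π + 8*π − 128/9 = -128/9 + 10*π.
  (u')² squared terms: (-20)²·∫sin(5x)² dx = 400·π/2 = 200*π;  (8)²·∫cos(4x)² dx = 64·π/2 = 32*π.
  (u')² cross terms: 2·(-20)·(8)·∫sin(5x)·cos(4x) dx = -320·(10/9) = -3200/9.
  So ∫_0^π (u')² dx = 200*π + 32*π − 3200/9 = -3200/9 + 232*π.
||u||_{H^1}^2 = (-128/9 + 10*π) + (-3200/9 + 232*π) = -3328/9 + 242*π.


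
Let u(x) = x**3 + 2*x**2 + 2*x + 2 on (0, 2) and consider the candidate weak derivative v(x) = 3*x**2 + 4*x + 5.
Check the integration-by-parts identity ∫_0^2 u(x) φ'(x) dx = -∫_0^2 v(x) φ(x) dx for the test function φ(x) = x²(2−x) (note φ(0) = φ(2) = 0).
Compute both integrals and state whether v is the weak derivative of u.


LHS = -232/15, RHS = -292/15. No, v is not the weak derivative of u.

u(x) = x**3 + 2*x**2 + 2*x + 2, classical derivative u'(x) = 3*x**2 + 4*x + 2.
φ(x) = x²(2−x), so φ'(x) = x*(4 - 3*x).
Note φ(0) = φ(2) = 0, so the boundary term u·φ vanishes.
LHS = ∫_0^2 u(x) φ'(x) dx = ∫_0^2 (-3*x^5 - 2*x^4 + 2*x^3 + 2*x^2 + 8*x) dx. Term by term:
  ∫_0^2 -3*x^5 dx = -32;  ∫_0^2 -2*x^4 dx = -64/5;  ∫_0^2 2*x^3 dx = 8;
  ∫_0^2 2*x^2 dx = 16/3;  ∫_0^2 8*x dx = 16.
Sum: -32 − 64/5 + 8 + 16/3 + 16 = -232/15.
So LHS = -232/15.
∫_0^2 v(x) φ(x) dx = ∫_0^2 (-3*x^5 + 2*x^4 + 3*x^3 + 10*x^2) dx. Term by term:
  ∫_0^2 -3*x^5 dx = -32;  ∫_0^2 2*x^4 dx = 64/5;  ∫_0^2 3*x^3 dx = 12;
  ∫_0^2 10*x^2 dx = 80/3.
Sum: -32 + 64/5 + 12 + 80/3 = 292/15.
So RHS = -∫_0^2 v(x) φ(x) dx = -292/15.
LHS − RHS = 4 ≠ 0, so the identity fails.
(For a valid weak derivative the identity must hold for EVERY test function, in particular this one. The failure shows v is NOT the weak derivative of u.)
Correct weak derivative would be u'(x) = 3*x**2 + 4*x + 2.


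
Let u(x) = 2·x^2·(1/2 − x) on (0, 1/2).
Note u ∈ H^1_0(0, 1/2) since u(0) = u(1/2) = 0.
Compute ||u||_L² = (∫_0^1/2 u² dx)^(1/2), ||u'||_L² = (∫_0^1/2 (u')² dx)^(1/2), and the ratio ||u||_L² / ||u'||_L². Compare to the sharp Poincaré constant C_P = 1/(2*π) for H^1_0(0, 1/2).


||u||_L² / ||u'||_L² = sqrt(14)/28 < C_P = 1/(2*π).

u(x) = 2·x^2·(1/2 − x), so u'(x) = 2*x*(1 - 3*x).
u(x) = 2·x^2·(1/2 − x) vanishes at x = 0 and x = 1/2, so u ∈ H^1_0(0, 1/2). Differentiate via the product rule and integrate the resulting polynomials term by term.
  ∫_0^1/2 u² dx = ∫_0^1/2 (4*x^6 - 4*x^5 + x^4) dx. Term by term:
    ∫_0^1/2 4*x^6 dx = 1/224;  ∫_0^1/2 -4*x^5 dx = -1/96;  ∫_0^1/2 x^4 dx = 1/160.
  Sum: 1/224 − 1/96 + 1/160 = 1/3360.
  ∫_0^1/2 (u')² dx = ∫_0^1/2 (36*x^4 - 24*x^3 + 4*x^2) dx. Term by term:
    ∫_0^1/2 36*x^4 dx = 9/40;  ∫_0^1/2 -24*x^3 dx = -3/8;  ∫_0^1/2 4*x^2 dx = 1/6.
  Sum: 9/40 − 3/8 + 1/6 = 1/60.
∫_0^1/2 u² dx = 1/3360, so ||u||_L² = sqrt(210)/840.
∫_0^1/2 (u')² dx = 1/60, so ||u'||_L² = sqrt(15)/30.
Ratio ||u||_L² / ||u'||_L² = sqrt(14)/28.
Sharp Poincaré constant on H^1_0(0, 1/2) is C_P = L/π = 1/(2*π), achieved by sin(2*π·x).
A polynomial bump cannot attain the sharp Poincaré constant (only the first sine eigenfunction does), so the ratio is strictly less than C_P, consistent with ||u||_L² ≤ C_P ||u'||_L².


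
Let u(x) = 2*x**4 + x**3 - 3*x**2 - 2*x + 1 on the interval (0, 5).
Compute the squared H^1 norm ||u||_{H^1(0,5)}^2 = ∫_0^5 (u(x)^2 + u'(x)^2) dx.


||u||_{H^1}^2 = 106308200/63

The H^1 norm (squared) on an interval (0, L) is
  ||u||_{H^1}^2 = ∫_0^L u(x)^2 dx + ∫_0^L u'(x)^2 dx.
Compute u'(x) = 8*x**3 + 3*x**2 - 6*x - 2.
Then u(x)^2 = 4*x**8 + 4*x**7 - 11*x**6 - 14*x**5 + 9*x**4 + 14*x**3 - 2*x**2 - 4*x + 1 and u'(x)^2 = 64*x**6 + 48*x**5 - 87*x**4 - 68*x**3 + 24*x**2 + 24*x + 4.
Integrate each monomial from 0 to 5 using ∫_0^5 c·x^n dx = c·5^(n+1)/(n+1):
  ∫_0^5 u(x)^2 dx = ∫_0^5 (4*x^8 + 4*x^7 - 11*x^6 - 14*x^5 + 9*x^4 + 14*x^3 - 2*x^2 - 4*x + 1) dx. Term by term:
    ∫_0^5 4*x^8 dx = 7812500/9;  ∫_0^5 4*x^7 dx = 390625/2;  ∫_0^5 -11*x^6 dx = -859375/7;
    ∫_0^5 -14*x^5 dx = -109375/3;  ∫_0^5 9*x^4 dx = 5625;  ∫_0^5 14*x^3 dx = 4375/2;
    ∫_0^5 -2*x^2 dx = -250/3;  ∫_0^5 -4*x dx = -50;  ∫_0^5 1 dx = 5.
  Sum: 7812500/9 + 390625/2 − 859375/7 − 109375/3 + 5625 + 4375/2 − 250/3 − 50 + 5 = 57445040/63.
  ∫_0^5 u'(x)^2 dx = ∫_0^5 (64*x^6 + 48*x^5 - 87*x^4 - 68*x^3 + 24*x^2 + 24*x + 4) dx. Term by term:
    ∫_0^5 64*x^6 dx = 5000000/7;  ∫_0^5 48*x^5 dx = 125000;  ∫_0^5 -87*x^4 dx = -54375;
    ∫_0^5 -68*x^3 dx = -10625;  ∫_0^5 24*x^2 dx = 1000;  ∫_0^5 24*x dx = 300;
    ∫_0^5 4 dx = 20.
  Sum: 5000000/7 + 125000 − 54375 − 10625 + 1000 + 300 + 20 = 5429240/7.
Adding: ||u||_{H^1}^2 = 57445040/63 + 5429240/7 = 106308200/63.


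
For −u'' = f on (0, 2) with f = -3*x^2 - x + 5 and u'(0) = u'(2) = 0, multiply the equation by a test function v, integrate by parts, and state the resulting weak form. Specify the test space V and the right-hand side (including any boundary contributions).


V = H^1(0, 2) (no boundary constraint on v; u is determined up to an additive constant); weak form: ∫_0^2 u'v' dx = ∫_0^2 (-3*x^2 - x + 5) v dx for all v ∈ V.

Multiply both sides by a test function v and integrate from 0 to 2:
  ∫_0^2 −u''(x) v(x) dx = ∫_0^2 f(x) v(x) dx.
Integrate the LHS by parts once:
  ∫_0^2 −u'' v dx = −[u'(x) v(x)]_0^2 + ∫_0^2 u'(x) v'(x) dx.
Thus ∫_0^2 u'(x) v'(x) dx = ∫_0^2 f(x) v(x) dx + [u'(x) v(x)]_0^2.
Choose V so that boundary terms are either known or forced to vanish.
u has homogeneous Neumann: u'(0) = u'(2) = 0. So [u' v]_0^2 = 0·v(2) − 0·v(0) = 0 for any v; take V = H^1(0, 2).
Weak formulation: find u (satisfying any essential BC) such that ∫_0^2 u'(x) v'(x) dx = ∫_0^2 f v dx for all v ∈ V (homogeneous Neumann, so boundary terms vanish).
Substituting f(x) = -3*x^2 - x + 5, the right-hand side is ∫_0^2 (-3*x^2 - x + 5) v dx.
Compatibility check (pure Neumann): taking v ≡ 1 ∈ V gives 0 = ∫_0^2 f dx + (0) − (0), i.e. ∫_0^2 f dx must equal u'(0) − u'(2) = 0. Indeed ∫_0^2 (-3*x^2 - x + 5) dx = 0, so the data are compatible. The solution is then unique only up to an additive constant (fix it e.g. by requiring ∫_0^2 u dx = 0).


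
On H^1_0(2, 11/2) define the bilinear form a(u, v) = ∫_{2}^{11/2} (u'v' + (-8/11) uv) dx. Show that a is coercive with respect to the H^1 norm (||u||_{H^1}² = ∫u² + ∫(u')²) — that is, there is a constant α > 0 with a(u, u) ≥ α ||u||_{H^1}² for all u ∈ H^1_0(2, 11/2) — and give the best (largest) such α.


α = 4*(-98 + 11*π^2)/(11*(4*π^2 + 49))

Coercivity of a(·,·) on H^1_0(2, 11/2) means a(u, u) ≥ α ||u||_{H^1}² for every u ∈ H^1_0.
The interval has length L = 7/2, and Poincaré/coercivity depend only on L. Here a(u, u) = ∫(u')² + (-8/11)·∫u².
Here c = -8/11 < 0 with |c| < (π/L)² = 4*π^2/49, so coercivity still holds. The condition a(u,u) ≥ α||u||_{H^1}² reads (1−α)∫(u')² ≥ (α−c)∫u². Any admissible α is ≤ 1 (rapidly oscillating u have ∫u²/∫(u')² → 0), and α = 1 would force 0 ≥ (1−c)∫u², impossible since c < 1; so 1−α > 0. By the sharp Poincaré inequality on H^1_0 of an interval of length L, ∫(u')² ≥ (π/L)²∫u² with equality for the first sine mode sin(π(x−x₀)/L) (x₀ the left endpoint), so the inequality holds for all u iff (1−α)(π/L)² ≥ α − c, i.e. α ≤ ((π/L)² + c)/((π/L)² + 1) = (1 + c(L/π)²)/(1 + (L/π)²). (Direct route, valid since c ≤ 0: Poincaré gives c∫u² ≥ c(L/π)²∫(u')², so a(u,u) ≥ (1 + c(L/π)²)∫(u')², while ||u||_{H^1}² ≤ (1 + (L/π)²)∫(u')²; dividing yields the same α.) With (π/L)² = 4*π^2/49 and c = -8/11, the largest admissible constant is α = ((π/L)² + c)/((π/L)² + 1).
Simplifying, α = 4*(-98 + 11*π^2)/(11*(4*π^2 + 49)).


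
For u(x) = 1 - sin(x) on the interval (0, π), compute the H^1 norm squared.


||u||_{H^1(0,π)}^2 = -4 + 2*π

u'(x) = -cos(x).
Expand u² and (u')² and integrate term by term on (0, π), using: for integers n ≥ 1, ∫_0^π sin²(nx) dx = ∫_0^π cos²(nx) dx = π/2; for n ≠ n', ∫_0^π sin(nx)sin(n'x) dx = ∫_0^π cos(nx)cos(n'x) dx = 0; and by product-to-sum, ∫_0^π sin(nx)cos(n'x) dx = ½∫_0^π [sin((n+n')x) + sin((n−n')x)] dx, which is 0 when n+n' is even and 2n/(n²−n'²) when n+n' is odd (it need not vanish on (0, π)). For the constant mode: ∫_0^π 1 dx = π, ∫_0^π cos(nx) dx = 0, ∫_0^π sin(nx) dx = (1−(−1)^n)/n.
  u² squared terms: (1)²·∫1 dx = 1·π = π;  (-1)²·∫sin(x)² dx = 1·π/2 = π/2.
  u² cross terms: 2·(1)·(-1)·∫1·sin(x) dx = -2·(2) = -4.
  So ∫_0^π u² dx = π + π/2 − 4 = -4 + 3*π/2.
  (u')² squared terms: (-1)²·∫cos(x)² dx = 1·π/2 = π/2.
  So ∫_0^π (u')² dx = π/2.
||u||_{H^1}^2 = (-4 + 3*π/2) + (π/2) = -4 + 2*π.


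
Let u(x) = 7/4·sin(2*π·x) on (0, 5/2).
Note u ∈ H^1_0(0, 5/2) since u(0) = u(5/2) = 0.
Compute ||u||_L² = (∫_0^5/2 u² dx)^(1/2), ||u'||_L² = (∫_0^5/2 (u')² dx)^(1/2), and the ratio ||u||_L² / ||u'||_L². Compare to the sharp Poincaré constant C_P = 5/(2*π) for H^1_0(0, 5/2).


||u||_L² / ||u'||_L² = 1/(2*π) < C_P = 5/(2*π).

u(x) = 7/4·sin(2*π·x), so u'(x) = 7*π*cos(2*π*x)/2.
Writing u(x) = A·sin(kπx/L) with A = 7/4 and k = 5, use ∫_0^L sin²(kπx/L) dx = L/2 and ∫_0^L cos²(kπx/L) dx = L/2.
u² = 49/16·sin²(2*π·x) and (u')² = 49*π^2/4·cos²(2*π·x), and each of sin², cos² integrates to L/2 = 5/4 over (0, 5/2).
∫_0^5/2 u² dx = 245/64, so ||u||_L² = 7*sqrt(5)/8.
∫_0^5/2 (u')² dx = 245*π^2/16, so ||u'||_L² = 7*sqrt(5)*π/4.
Ratio ||u||_L² / ||u'||_L² = 1/(2*π).
Sharp Poincaré constant on H^1_0(0, 5/2) is C_P = L/π = 5/(2*π), achieved by sin(2*π/5·x).
This is the k = 5 harmonic; the ratio L/(kπ) is strictly less than C_P = L/π, consistent with the sharp inequality ||u||_L² ≤ C_P ||u'||_L².


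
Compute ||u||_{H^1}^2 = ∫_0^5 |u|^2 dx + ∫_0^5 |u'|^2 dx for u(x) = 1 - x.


||u||_{H^1}^2 = 80/3

The H^1 norm (squared) on an interval (0, L) is
  ||u||_{H^1}^2 = ∫_0^L u(x)^2 dx + ∫_0^L u'(x)^2 dx.
Compute u'(x) = -1.
Then u(x)^2 = x**2 - 2*x + 1 and u'(x)^2 = 1.
Integrate each monomial from 0 to 5 using ∫_0^5 c·x^n dx = c·5^(n+1)/(n+1):
  ∫_0^5 u(x)^2 dx = ∫_0^5 (x^2 - 2*x + 1) dx. Term by term:
    ∫_0^5 x^2 dx = 125/3;  ∫_0^5 -2*x dx = -25;  ∫_0^5 1 dx = 5.
  Sum: 125/3 − 25 + 5 = 65/3.
  ∫_0^5 u'(x)^2 dx = ∫_0^5 (1) dx. Term by term:
    ∫_0^5 1 dx = 5.
Adding: ||u||_{H^1}^2 = 65/3 + 5 = 80/3.


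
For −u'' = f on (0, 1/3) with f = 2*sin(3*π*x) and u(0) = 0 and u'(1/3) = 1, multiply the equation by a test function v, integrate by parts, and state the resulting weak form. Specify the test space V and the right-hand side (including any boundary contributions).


V = {v ∈ H^1(0, 1/3) : v(0) = 0} (test functions vanish at x = 0 where u is specified); weak form: ∫_0^1/3 u'v' dx = ∫_0^1/3 (2*sin(3*π*x)) v dx + v(1/3) for all v ∈ V.

Multiply both sides by a test function v and integrate from 0 to 1/3:
  ∫_0^1/3 −u''(x) v(x) dx = ∫_0^1/3 f(x) v(x) dx.
Integrate the LHS by parts once:
  ∫_0^1/3 −u'' v dx = −[u'(x) v(x)]_0^1/3 + ∫_0^1/3 u'(x) v'(x) dx.
Thus ∫_0^1/3 u'(x) v'(x) dx = ∫_0^1/3 f(x) v(x) dx + [u'(x) v(x)]_0^1/3.
Choose V so that boundary terms are either known or forced to vanish.
Mixed BC: u(0) = 0 (Dirichlet) and u'(1/3) = 1 (Neumann). Define V = {v ∈ H^1(0, 1/3) : v(0) = 0}. Then [u' v]_0^1/3 = u'(1/3)·v(1/3) − u'(0)·0 = v(1/3).
Weak formulation: find u (satisfying any essential BC) such that ∫_0^1/3 u'(x) v'(x) dx = ∫_0^1/3 f v dx + v(1/3) for all v ∈ V (Dirichlet at 0 absorbed into V; Neumann datum at x = 1/3 contributes the boundary term).
Substituting f(x) = 2*sin(3*π*x), the right-hand side is ∫_0^1/3 (2*sin(3*π*x)) v dx + v(1/3).
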